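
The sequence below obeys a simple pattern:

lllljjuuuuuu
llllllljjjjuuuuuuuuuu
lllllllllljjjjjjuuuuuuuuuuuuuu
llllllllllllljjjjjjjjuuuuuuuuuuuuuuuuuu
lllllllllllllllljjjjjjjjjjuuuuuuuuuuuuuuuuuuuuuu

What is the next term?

Reading off run lengths: l runs 4, 7, 10, 13, 16; j runs 2, 4, 6, 8, 10; u runs 6, 10, 14, 18, 22 — each is linear in n (n = 1, 2, …).
For the next term, n = 6, so the run lengths are 19, 12, 26.

llllllllllllllllllljjjjjjjjjjjjuuuuuuuuuuuuuuuuuuuuuuuuuu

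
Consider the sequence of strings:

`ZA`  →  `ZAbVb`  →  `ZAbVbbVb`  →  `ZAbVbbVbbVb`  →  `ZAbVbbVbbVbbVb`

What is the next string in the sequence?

Each term is the previous one with bVb appended.
Applying this once more to ZAbVbbVbbVbbVb:

ZAbVbbVbbVbbVbbVb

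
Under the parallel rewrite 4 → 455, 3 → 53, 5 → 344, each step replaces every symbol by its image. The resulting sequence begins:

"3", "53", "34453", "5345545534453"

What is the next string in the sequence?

Replace each of the 13 characters of 5345545534453 in place — 344 53 455 344 344 455 344 344 53 455 455 344 53 — and concatenate.

344534553443444553443445345545534453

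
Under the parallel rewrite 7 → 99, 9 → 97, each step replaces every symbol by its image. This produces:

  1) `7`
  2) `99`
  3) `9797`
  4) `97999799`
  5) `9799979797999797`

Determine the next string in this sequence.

φ(9799979797999797) expands symbol-by-symbol to 97 99 97 97 97 99 97 99 97 99 97 97 97 99 97 99; joining the 16 pieces gives the next term.

97999797979997999799979797999799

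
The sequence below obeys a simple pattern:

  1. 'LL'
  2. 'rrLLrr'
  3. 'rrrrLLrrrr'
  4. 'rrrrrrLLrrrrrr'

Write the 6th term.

rrrrrrrrrrLLrrrrrrrrrr

s(k+1) = rr·s(k)·rr, so each term gains rr as a prefix and rr as a suffix.
From rrrrrrLLrrrrrr, 2 further steps: rrrrrrLLrrrrrr → rrrrrrrrLLrrrrrrrr → (answer).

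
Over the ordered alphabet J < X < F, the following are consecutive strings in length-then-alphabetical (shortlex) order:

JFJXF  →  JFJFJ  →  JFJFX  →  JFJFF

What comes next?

Find the rightmost character of JFJFF below F, bump it to the next letter, and reset everything to its right to J.

JFXJJ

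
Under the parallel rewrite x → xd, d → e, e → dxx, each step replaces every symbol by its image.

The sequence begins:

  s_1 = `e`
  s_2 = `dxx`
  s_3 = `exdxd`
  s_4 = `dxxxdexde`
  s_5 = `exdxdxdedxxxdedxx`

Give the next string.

Applying the rule to each of the 17 symbols of exdxdxdedxxxdedxx gives the pieces dxx xd e xd e xd e dxx e xd xd xd e dxx e xd xd, which concatenate to the answer.

dxxxdexdexdedxxexdxdxdedxxexdxd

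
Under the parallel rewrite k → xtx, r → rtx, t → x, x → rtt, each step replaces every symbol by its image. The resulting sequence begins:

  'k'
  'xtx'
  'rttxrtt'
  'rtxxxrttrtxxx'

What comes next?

rtxxrttrttrttrtxxxrtxxrttrttrtt

φ(rtxxxrttrtxxx) expands symbol-by-symbol to rtx x rtt rtt rtt rtx x x rtx x rtt rtt rtt; joining the 13 pieces gives the next term.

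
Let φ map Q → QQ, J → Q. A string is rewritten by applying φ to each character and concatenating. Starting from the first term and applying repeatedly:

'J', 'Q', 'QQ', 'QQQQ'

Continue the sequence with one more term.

Expanding QQQQ: Q→QQ, Q→QQ, Q→QQ, Q→QQ. Concatenated: QQ QQ QQ QQ.

QQQQQQQQ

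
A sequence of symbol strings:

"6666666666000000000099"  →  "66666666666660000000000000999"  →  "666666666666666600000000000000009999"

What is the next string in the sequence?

Reading off run lengths: 6 runs 10, 13, 16; 0 runs 10, 13, 16; 9 runs 2, 3, 4 — each is linear in n, where the shown terms are n = 3, 4, 5.
At n = 6 the blocks have lengths 19, 19, 5.

6666666666666666666000000000000000000099999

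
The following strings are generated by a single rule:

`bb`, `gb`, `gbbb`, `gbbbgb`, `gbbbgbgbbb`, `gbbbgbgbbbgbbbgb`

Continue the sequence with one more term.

From term 3 onward, concatenate the last term with the second-to-last: gb·bb = gbbb, gbbb·gb = gbbbgb, …
Continuing: gbbbgbgbbbgbbbgb · gbbbgbgbbb gives term 7.

gbbbgbgbbbgbbbgbgbbbgbgbbb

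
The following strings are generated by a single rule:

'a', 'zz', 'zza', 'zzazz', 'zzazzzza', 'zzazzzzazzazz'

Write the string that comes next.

Each term (from the third on) is the previous term followed by the one before it: term 3 = zz·a = zza.
Continuing: zzazzzzazzazz · zzazzzza gives term 7.

zzazzzzazzazzzzazzzza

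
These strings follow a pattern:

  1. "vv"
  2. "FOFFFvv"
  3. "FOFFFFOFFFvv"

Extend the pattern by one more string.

Each term is the previous one with FOFFF prepended.
Applying this once more to FOFFFFOFFFvv:

FOFFFFOFFFFOFFFvv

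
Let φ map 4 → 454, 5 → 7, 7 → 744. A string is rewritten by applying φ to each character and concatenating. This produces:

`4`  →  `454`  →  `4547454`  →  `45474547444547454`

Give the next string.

4547454744454745474445445445474547444547454

Applying the rule to each of the 17 symbols of 45474547444547454 gives the pieces 454 7 454 744 454 7 454 744 454 454 454 7 454 744 454 7 454, which concatenate to the answer.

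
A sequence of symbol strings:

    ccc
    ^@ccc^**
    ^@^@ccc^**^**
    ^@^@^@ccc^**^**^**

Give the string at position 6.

^@^@^@^@^@ccc^**^**^**^**^**

Each term wraps the previous one in ^@ on the left and ^** on the right.
From ^@^@^@ccc^**^**^**, 2 further steps: ^@^@^@ccc^**^**^** → ^@^@^@^@ccc^**^**^**^** → (answer).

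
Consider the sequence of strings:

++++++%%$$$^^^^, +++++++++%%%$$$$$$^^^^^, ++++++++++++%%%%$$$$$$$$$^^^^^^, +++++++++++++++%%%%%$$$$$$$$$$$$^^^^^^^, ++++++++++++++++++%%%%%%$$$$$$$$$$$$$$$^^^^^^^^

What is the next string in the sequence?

+++++++++++++++++++++%%%%%%%$$$$$$$$$$$$$$$$$$^^^^^^^^^

Term n consists of 3n+3 +'s, followed by n+1 %'s, followed by 3n $'s, followed by n+3 ^'s (n = 1, 2, …).
At n = 6 the blocks have lengths 21, 7, 18, 9.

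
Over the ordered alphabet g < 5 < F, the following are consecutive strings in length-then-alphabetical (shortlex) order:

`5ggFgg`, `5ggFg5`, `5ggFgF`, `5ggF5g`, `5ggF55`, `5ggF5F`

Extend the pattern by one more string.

5ggFFg

Find the rightmost character of 5ggF5F below F, bump it to the next letter, and reset everything to its right to g.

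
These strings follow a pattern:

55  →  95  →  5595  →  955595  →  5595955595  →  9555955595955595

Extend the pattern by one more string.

From term 3 onward, concatenate the second-to-last term with the last: 55·95 = 5595, 95·5595 = 955595, …
So term 7 is 5595955595·9555955595955595.

55959555959555955595955595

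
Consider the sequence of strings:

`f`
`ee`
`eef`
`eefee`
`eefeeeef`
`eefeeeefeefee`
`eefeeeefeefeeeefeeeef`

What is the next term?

eefeeeefeefeeeefeeeefeefeeeefeefee

This is a Fibonacci-style word recurrence s(k) = s(k−1)·s(k−2): e.g. ee·f = eef.
Continuing: eefeeeefeefeeeefeeeef · eefeeeefeefee gives term 8.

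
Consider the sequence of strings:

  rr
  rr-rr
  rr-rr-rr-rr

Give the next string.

Every step duplicates the string with '-' between the halves.
Doubling rr-rr-rr-rr with '-' between the halves:

rr-rr-rr-rr-rr-rr-rr-rr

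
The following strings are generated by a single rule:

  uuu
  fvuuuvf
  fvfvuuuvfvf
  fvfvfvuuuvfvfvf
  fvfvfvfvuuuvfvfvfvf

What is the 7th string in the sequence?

fvfvfvfvfvfvuuuvfvfvfvfvfvf

s(k+1) = fv·s(k)·vf, so each term gains fv as a prefix and vf as a suffix.
From fvfvfvfvuuuvfvfvfvf, 2 further steps: fvfvfvfvuuuvfvfvfvf → fvfvfvfvfvuuuvfvfvfvfvf → (answer).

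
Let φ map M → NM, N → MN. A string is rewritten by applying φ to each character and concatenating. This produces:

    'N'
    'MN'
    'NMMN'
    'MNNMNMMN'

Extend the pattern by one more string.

NMMNMNNMMNNMNMMN

Rewriting each symbol of MNNMNMMN: M→NM, N→MN, N→MN, M→NM, N→MN, M→NM, M→NM, N→MN, which concatenates to NM MN MN NM MN NM NM MN.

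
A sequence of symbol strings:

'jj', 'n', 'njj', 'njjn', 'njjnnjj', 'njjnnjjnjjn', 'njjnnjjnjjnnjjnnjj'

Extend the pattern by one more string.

njjnnjjnjjnnjjnnjjnjjnnjjnjjn

Each term (from the third on) is the previous term followed by the one before it: term 3 = n·jj = njj.
So term 8 is njjnnjjnjjnnjjnnjj·njjnnjjnjjn.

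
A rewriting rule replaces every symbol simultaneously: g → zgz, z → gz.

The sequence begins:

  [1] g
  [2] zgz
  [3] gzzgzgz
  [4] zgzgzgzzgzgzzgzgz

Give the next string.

gzzgzgzzgzgzzgzgzgzzgzgzzgzgzgzzgzgzzgzgz

Applying the rule to each of the 17 symbols of zgzgzgzzgzgzzgzgz gives the pieces gz zgz gz zgz gz zgz gz gz zgz gz zgz gz gz zgz gz zgz gz, which concatenate to the answer.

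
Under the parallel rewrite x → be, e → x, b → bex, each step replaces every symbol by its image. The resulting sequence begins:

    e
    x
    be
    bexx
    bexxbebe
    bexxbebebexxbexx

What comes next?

bexxbebebexxbexxbexxbebebexxbebe

φ(bexxbebebexxbexx) expands symbol-by-symbol to bex x be be bex x bex x bex x be be bex x be be; joining the 16 pieces gives the next term.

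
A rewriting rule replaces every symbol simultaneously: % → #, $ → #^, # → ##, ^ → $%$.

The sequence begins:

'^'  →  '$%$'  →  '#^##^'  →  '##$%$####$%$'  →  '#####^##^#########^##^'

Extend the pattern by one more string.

Rewriting the 22 symbols of #####^##^#########^##^ one by one yields ## ## ## ## ## $%$ ## ## $%$ ## ## ## ## ## ## ## ## ## $%$ ## ## $%$; concatenated:

##########$%$####$%$##################$%$####$%$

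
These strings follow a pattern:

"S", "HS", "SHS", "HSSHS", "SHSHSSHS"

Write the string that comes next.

Each term (from the third on) is the two preceding terms concatenated in order: term 3 = S·HS = SHS.
Continuing: HSSHS · SHSHSSHS gives term 6.

HSSHSSHSHSSHS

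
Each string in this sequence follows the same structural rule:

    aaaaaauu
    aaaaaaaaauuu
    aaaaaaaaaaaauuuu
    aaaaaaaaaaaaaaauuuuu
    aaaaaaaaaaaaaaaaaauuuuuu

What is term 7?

The n-th term is 3n a's then n u's, where the shown terms are n = 2, 3, 4, 5, 6.
Setting n = 8 gives 24, 8 characters in each block.

aaaaaaaaaaaaaaaaaaaaaaaauuuuuuuu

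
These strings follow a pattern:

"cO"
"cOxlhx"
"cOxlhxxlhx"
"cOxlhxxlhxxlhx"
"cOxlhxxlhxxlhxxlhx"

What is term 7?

cOxlhxxlhxxlhxxlhxxlhxxlhx

The strings grow by a fixed suffix xlhx each time.
From cOxlhxxlhxxlhxxlhx, 2 further steps: cOxlhxxlhxxlhxxlhx → cOxlhxxlhxxlhxxlhxxlhx → (answer).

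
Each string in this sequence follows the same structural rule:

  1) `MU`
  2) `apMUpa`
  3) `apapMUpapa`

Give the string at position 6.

s(k+1) = ap·s(k)·pa, so each term gains ap as a prefix and pa as a suffix.
From apapMUpapa, 3 further steps: apapMUpapa → apapapMUpapapa → apapapapMUpapapapa → (answer).

apapapapapMUpapapapapa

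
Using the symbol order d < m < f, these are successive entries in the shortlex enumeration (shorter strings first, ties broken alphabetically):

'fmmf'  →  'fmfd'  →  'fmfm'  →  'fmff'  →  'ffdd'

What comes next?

ffdm

Find the rightmost character of ffdd below f, bump it to the next letter, and reset everything to its right to d.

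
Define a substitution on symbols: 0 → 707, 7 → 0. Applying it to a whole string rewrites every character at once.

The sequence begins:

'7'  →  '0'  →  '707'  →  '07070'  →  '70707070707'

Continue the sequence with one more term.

070707070707070707070

Expanding 70707070707: 7→0, 0→707, 7→0, 0→707, 7→0, 0→707, 7→0, 0→707, 7→0, 0→707, 7→0. Concatenated: 0 707 0 707 0 707 0 707 0 707 0.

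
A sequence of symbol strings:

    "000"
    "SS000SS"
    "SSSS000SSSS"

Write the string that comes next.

SSSSSS000SSSSSS

s(k+1) = SS·s(k)·SS, so each term gains SS as a prefix and SS as a suffix.
So the next term is SS·SSSS000SSSS·SS.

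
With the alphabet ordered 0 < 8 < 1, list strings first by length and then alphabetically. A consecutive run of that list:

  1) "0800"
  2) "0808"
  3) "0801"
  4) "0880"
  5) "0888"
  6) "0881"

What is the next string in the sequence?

The successor of 0881 increments the rightmost position that isn't already 1 and resets every position after it to 0.

0810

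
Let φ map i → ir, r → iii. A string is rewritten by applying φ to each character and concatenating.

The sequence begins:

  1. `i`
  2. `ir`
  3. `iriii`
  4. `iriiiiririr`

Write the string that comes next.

Expanding iriiiiririr: i→ir, r→iii, i→ir, i→ir, i→ir, i→ir, r→iii, i→ir, r→iii, i→ir, r→iii. Concatenated: ir iii ir ir ir ir iii ir iii ir iii.

iriiiiririririiiiriiiiriii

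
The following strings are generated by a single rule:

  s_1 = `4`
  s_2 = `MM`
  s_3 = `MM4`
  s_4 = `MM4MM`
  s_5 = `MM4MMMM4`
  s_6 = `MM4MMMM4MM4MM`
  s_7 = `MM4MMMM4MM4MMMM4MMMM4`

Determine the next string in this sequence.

MM4MMMM4MM4MMMM4MMMM4MM4MMMM4MM4MM

This is a Fibonacci-style word recurrence s(k) = s(k−1)·s(k−2): e.g. MM·4 = MM4.
The next term joins MM4MMMM4MM4MMMM4MMMM4 and MM4MMMM4MM4MM.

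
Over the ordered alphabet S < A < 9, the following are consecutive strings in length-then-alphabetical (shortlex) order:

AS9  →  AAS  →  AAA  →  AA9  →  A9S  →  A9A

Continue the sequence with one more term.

The successor of A9A increments the rightmost position that isn't already 9 and resets every position after it to S.

A99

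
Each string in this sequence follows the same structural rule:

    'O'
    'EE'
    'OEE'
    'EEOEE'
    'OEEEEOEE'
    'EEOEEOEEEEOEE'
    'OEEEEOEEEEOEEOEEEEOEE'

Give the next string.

EEOEEOEEEEOEEOEEEEOEEEEOEEOEEEEOEE

This is a Fibonacci-style word recurrence s(k) = s(k−2)·s(k−1): e.g. O·EE = OEE.
The next term joins EEOEEOEEEEOEE and OEEEEOEEEEOEEOEEEEOEE.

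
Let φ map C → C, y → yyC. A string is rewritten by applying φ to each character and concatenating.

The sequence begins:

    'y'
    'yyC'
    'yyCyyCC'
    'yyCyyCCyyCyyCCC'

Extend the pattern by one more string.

yyCyyCCyyCyyCCCyyCyyCCyyCyyCCCC

Applying the rule to each of the 15 symbols of yyCyyCCyyCyyCCC gives the pieces yyC yyC C yyC yyC C C yyC yyC C yyC yyC C C C, which concatenate to the answer.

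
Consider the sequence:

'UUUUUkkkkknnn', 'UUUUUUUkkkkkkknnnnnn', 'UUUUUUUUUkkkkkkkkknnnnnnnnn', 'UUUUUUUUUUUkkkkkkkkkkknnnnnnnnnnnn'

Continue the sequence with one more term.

Reading off run lengths: U runs 5, 7, 9, 11; k runs 5, 7, 9, 11; n runs 3, 6, 9, 12 — each is linear in n (n = 1, 2, …).
At n = 5 the blocks have lengths 13, 13, 15.

UUUUUUUUUUUUUkkkkkkkkkkkkknnnnnnnnnnnnnnn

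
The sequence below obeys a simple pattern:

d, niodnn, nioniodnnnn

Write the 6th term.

nionionionioniodnnnnnnnnnn

s(k+1) = nio·s(k)·nn, so each term gains nio as a prefix and nn as a suffix.
From nioniodnnnn, 3 further steps: nioniodnnnn → nionioniodnnnnnn → nionionioniodnnnnnnnn → (answer).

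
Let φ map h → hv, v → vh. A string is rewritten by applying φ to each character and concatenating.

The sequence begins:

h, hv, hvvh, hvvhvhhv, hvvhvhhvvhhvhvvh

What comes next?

φ(hvvhvhhvvhhvhvvh) expands symbol-by-symbol to hv vh vh hv vh hv hv vh vh hv hv vh hv vh vh hv; joining the 16 pieces gives the next term.

hvvhvhhvvhhvhvvhvhhvhvvhhvvhvhhv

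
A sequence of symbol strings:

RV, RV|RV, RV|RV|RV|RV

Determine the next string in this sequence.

RV|RV|RV|RV|RV|RV|RV|RV

Every step duplicates the string with '|' between the halves.
So the next term is two copies of RV|RV|RV|RV with '|' between the halves.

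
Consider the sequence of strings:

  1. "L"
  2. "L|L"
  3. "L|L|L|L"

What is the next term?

Each string is two copies of the previous one joined by '|'.
So the next term is two copies of L|L|L|L with '|' between the halves.

L|L|L|L|L|L|L|L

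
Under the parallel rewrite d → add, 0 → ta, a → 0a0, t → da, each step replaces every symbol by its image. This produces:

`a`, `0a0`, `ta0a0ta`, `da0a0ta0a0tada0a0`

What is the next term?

φ(da0a0ta0a0tada0a0) expands symbol-by-symbol to add 0a0 ta 0a0 ta da 0a0 ta 0a0 ta da 0a0 add 0a0 ta 0a0 ta; joining the 17 pieces gives the next term.

add0a0ta0a0tada0a0ta0a0tada0a0add0a0ta0a0ta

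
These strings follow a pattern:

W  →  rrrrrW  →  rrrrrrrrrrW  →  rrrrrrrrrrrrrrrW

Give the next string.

The strings grow by a fixed prefix rrrrr each time.
Applying this once more to rrrrrrrrrrrrrrrW:

rrrrrrrrrrrrrrrrrrrrW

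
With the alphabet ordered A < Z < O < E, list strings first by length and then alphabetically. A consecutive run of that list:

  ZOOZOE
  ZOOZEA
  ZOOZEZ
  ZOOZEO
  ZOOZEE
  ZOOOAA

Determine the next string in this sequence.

Find the rightmost character of ZOOOAA below E, bump it to the next letter, and reset everything to its right to A.

ZOOOAZ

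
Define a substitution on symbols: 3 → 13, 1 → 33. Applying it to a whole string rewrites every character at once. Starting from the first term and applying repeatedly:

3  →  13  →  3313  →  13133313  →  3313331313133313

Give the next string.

13133313131333133313331313133313

Replace each of the 16 characters of 3313331313133313 in place — 13 13 33 13 13 13 33 13 33 13 33 13 13 13 33 13 — and concatenate.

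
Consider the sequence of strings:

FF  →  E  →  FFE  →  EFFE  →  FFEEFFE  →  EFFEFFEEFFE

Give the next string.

From term 3 onward, concatenate the second-to-last term with the last: FF·E = FFE, E·FFE = EFFE, …
Continuing: FFEEFFE · EFFEFFEEFFE gives term 7.

FFEEFFEEFFEFFEEFFE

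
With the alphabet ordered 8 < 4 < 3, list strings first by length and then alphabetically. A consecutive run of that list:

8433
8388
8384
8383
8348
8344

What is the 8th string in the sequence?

8338

Advancing 2 positions from 8344 through 8344 → 8343 reaches term 8.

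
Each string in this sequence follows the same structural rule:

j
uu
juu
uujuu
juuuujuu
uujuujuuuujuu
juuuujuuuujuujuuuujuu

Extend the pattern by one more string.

Each term (from the third on) is the two preceding terms concatenated in order: term 3 = j·uu = juu.
Continuing: uujuujuuuujuu · juuuujuuuujuujuuuujuu gives term 8.

uujuujuuuujuujuuuujuuuujuujuuuujuu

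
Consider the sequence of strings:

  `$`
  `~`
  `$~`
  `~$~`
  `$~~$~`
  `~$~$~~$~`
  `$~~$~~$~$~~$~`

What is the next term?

Each term (from the third on) is the two preceding terms concatenated in order: term 3 = $·~ = $~.
So term 8 is ~$~$~~$~·$~~$~~$~$~~$~.

~$~$~~$~$~~$~~$~$~~$~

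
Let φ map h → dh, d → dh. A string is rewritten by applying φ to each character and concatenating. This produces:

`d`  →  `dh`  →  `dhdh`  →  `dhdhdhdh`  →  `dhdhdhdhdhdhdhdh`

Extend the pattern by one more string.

dhdhdhdhdhdhdhdhdhdhdhdhdhdhdhdh

φ(dhdhdhdhdhdhdhdh) expands symbol-by-symbol to dh dh dh dh dh dh dh dh dh dh dh dh dh dh dh dh; joining the 16 pieces gives the next term.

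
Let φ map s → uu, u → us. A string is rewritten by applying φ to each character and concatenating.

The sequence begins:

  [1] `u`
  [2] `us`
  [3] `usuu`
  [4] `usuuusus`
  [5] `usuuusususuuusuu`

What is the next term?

usuuusususuuusuuusuuusususuuusus

φ(usuuusususuuusuu) expands symbol-by-symbol to us uu us us us uu us uu us uu us us us uu us us; joining the 16 pieces gives the next term.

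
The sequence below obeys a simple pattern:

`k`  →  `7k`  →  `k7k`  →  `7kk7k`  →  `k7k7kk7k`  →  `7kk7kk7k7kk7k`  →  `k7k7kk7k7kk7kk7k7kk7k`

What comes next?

Each term (from the third on) is the two preceding terms concatenated in order: term 3 = k·7k = k7k.
Continuing: 7kk7kk7k7kk7k · k7k7kk7k7kk7kk7k7kk7k gives term 8.

7kk7kk7k7kk7kk7k7kk7k7kk7kk7k7kk7k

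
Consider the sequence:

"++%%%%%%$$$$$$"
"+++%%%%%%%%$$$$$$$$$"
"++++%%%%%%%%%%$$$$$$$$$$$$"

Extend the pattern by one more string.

+++++%%%%%%%%%%%%$$$$$$$$$$$$$$$

Term n consists of n +'s, followed by 2n+2 %'s, followed by 3n $'s, where the shown terms are n = 2, 3, 4.
For the next term, n = 5, so the run lengths are 5, 12, 15.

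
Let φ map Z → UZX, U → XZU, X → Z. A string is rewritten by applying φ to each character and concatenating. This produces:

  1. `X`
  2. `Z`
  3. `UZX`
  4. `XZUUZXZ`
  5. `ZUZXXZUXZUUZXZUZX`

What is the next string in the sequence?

UZXXZUUZXZZUZXXZUZUZXXZUXZUUZXZUZXXZUUZXZ

Replace each of the 17 characters of ZUZXXZUXZUUZXZUZX in place — UZX XZU UZX Z Z UZX XZU Z UZX XZU XZU UZX Z UZX XZU UZX Z — and concatenate.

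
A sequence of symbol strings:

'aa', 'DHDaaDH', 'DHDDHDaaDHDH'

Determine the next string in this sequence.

Each term wraps the previous one in DHD on the left and DH on the right.
Applying this once more to DHDDHDaaDHDH:

DHDDHDDHDaaDHDHDH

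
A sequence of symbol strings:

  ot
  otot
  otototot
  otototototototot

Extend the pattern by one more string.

otototototototototototototototot

s(k+1) = s(k)·s(k) — each term doubles the last.
One more doubling of otototototototot gives the answer.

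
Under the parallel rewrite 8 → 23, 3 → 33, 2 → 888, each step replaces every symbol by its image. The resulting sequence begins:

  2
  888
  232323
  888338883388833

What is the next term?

Replace each of the 15 characters of 888338883388833 in place — 23 23 23 33 33 23 23 23 33 33 23 23 23 33 33 — and concatenate.

232323333323232333332323233333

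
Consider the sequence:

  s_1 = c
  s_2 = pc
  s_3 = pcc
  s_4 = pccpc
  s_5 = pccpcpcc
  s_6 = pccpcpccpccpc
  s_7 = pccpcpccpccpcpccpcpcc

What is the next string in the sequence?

pccpcpccpccpcpccpcpccpccpcpccpccpc

Each term (from the third on) is the previous term followed by the one before it: term 3 = pc·c = pcc.
The next term joins pccpcpccpccpcpccpcpcc and pccpcpccpccpc.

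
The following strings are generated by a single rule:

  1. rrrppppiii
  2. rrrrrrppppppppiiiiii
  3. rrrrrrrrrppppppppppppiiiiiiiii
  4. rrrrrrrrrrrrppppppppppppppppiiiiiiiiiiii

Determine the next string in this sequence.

Each string has the form r^{3n} p^{4n} i^{3n} (n = 1, 2, …).
Setting n = 5 gives 15, 20, 15 characters in each block.

rrrrrrrrrrrrrrrppppppppppppppppppppiiiiiiiiiiiiiii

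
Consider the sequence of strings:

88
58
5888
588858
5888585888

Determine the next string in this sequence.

5888585888588858

This is a Fibonacci-style word recurrence s(k) = s(k−1)·s(k−2): e.g. 58·88 = 5888.
Continuing: 5888585888 · 588858 gives term 6.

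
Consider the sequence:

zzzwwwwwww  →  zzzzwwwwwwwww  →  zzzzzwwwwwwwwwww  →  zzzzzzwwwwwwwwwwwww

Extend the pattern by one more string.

Each string has the form z^{n} w^{2n+1}, where the shown terms are n = 3, 4, 5, 6.
For the next term, n = 7, so the run lengths are 7, 15.

zzzzzzzwwwwwwwwwwwwwww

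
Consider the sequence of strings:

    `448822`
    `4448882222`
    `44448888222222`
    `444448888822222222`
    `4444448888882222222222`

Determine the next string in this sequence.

Each string has the form 4^{n+1} 8^{n+1} 2^{2n} (n = 1, 2, …).
For the next term, n = 6, so the run lengths are 7, 7, 12.

44444448888888222222222222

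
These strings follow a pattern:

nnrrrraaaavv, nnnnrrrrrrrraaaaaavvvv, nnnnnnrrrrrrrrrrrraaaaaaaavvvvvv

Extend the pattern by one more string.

nnnnnnnnrrrrrrrrrrrrrrrraaaaaaaaaavvvvvvvv

Reading off run lengths: n runs 2, 4, 6; r runs 4, 8, 12; a runs 4, 6, 8; v runs 2, 4, 6 — each is linear in n (n = 1, 2, …).
For the next term, n = 4, so the run lengths are 8, 16, 10, 8.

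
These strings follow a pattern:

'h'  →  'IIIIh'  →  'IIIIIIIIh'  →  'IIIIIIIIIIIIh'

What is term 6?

IIIIIIIIIIIIIIIIIIIIh

Each term is the previous one with IIII prepended.
From IIIIIIIIIIIIh, 2 further steps: IIIIIIIIIIIIh → IIIIIIIIIIIIIIIIh → (answer).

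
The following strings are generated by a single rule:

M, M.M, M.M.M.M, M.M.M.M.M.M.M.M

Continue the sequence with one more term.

Each string is two copies of the previous one joined by '.'.
Doubling M.M.M.M.M.M.M.M with '.' between the halves:

M.M.M.M.M.M.M.M.M.M.M.M.M.M.M.M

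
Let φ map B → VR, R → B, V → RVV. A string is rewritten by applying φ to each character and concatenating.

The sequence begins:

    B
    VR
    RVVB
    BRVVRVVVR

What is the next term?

Rewriting each symbol of BRVVRVVVR: B→VR, R→B, V→RVV, V→RVV, R→B, V→RVV, V→RVV, V→RVV, R→B, which concatenates to VR B RVV RVV B RVV RVV RVV B.

VRBRVVRVVBRVVRVVRVVB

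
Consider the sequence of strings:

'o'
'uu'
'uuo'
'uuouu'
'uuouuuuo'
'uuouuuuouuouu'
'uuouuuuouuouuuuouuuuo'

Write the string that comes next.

From term 3 onward, concatenate the last term with the second-to-last: uu·o = uuo, uuo·uu = uuouu, …
So term 8 is uuouuuuouuouuuuouuuuo·uuouuuuouuouu.

uuouuuuouuouuuuouuuuouuouuuuouuouu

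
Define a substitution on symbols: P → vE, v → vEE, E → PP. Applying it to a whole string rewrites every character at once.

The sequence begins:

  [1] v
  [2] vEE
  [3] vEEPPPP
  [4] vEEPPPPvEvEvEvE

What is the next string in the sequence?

vEEPPPPvEvEvEvEvEEPPvEEPPvEEPPvEEPP

φ(vEEPPPPvEvEvEvE) expands symbol-by-symbol to vEE PP PP vE vE vE vE vEE PP vEE PP vEE PP vEE PP; joining the 15 pieces gives the next term.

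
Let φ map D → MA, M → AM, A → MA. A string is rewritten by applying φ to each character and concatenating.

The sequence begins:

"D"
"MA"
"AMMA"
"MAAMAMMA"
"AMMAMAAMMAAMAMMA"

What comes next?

Replace each of the 16 characters of AMMAMAAMMAAMAMMA in place — MA AM AM MA AM MA MA AM AM MA MA AM MA AM AM MA — and concatenate.

MAAMAMMAAMMAMAAMAMMAMAAMMAAMAMMA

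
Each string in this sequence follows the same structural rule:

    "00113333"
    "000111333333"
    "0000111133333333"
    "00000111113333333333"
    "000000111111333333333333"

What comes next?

0000000111111133333333333333

Reading off run lengths: 0 runs 2, 3, 4, 5, 6; 1 runs 2, 3, 4, 5, 6; 3 runs 4, 6, 8, 10, 12 — each is linear in n, where the shown terms are n = 2, 3, 4, 5, 6.
At n = 7 the blocks have lengths 7, 7, 14.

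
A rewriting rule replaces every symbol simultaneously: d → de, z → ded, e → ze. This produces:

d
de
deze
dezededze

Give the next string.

Apply φ to dezededze symbol by symbol: d→de, e→ze, z→ded, e→ze, d→de, e→ze, d→de, z→ded, e→ze; joined: de ze ded ze de ze de ded ze.

dezededzedezedededze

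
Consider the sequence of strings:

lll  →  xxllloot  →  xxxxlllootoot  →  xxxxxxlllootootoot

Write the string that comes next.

s(k+1) = xx·s(k)·oot, so each term gains xx as a prefix and oot as a suffix.
One more step from xxxxxxlllootootoot gives the answer.

xxxxxxxxlllootootootoot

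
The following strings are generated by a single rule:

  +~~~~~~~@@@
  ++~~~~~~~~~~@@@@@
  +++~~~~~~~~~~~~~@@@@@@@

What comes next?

The n-th term is n-1 +'s then 3n+1 ~'s then 2n-1 @'s, where the shown terms are n = 2, 3, 4.
At n = 5 the blocks have lengths 4, 16, 9.

++++~~~~~~~~~~~~~~~~@@@@@@@@@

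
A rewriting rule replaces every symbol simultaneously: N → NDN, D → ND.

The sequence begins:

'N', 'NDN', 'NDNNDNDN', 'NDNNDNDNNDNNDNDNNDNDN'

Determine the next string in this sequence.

Replace each of the 21 characters of NDNNDNDNNDNNDNDNNDNDN in place — NDN ND NDN NDN ND NDN ND NDN NDN ND NDN NDN ND NDN ND NDN NDN ND NDN ND NDN — and concatenate.

NDNNDNDNNDNNDNDNNDNDNNDNNDNDNNDNNDNDNNDNDNNDNNDNDNNDNDN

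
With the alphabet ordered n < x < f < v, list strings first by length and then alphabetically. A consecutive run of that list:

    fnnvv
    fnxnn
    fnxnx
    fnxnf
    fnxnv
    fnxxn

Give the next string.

Find the rightmost character of fnxxn below v, bump it to the next letter, and reset everything to its right to n.

fnxxx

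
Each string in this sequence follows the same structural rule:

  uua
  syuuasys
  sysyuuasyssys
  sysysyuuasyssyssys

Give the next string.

Each term wraps the previous one in sy on the left and sys on the right.
So the next term is sy·sysysyuuasyssyssys·sys.

sysysysyuuasyssyssyssys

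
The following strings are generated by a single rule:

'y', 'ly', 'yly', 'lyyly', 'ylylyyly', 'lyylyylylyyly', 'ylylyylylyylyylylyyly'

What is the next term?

This is a Fibonacci-style word recurrence s(k) = s(k−2)·s(k−1): e.g. y·ly = yly.
Continuing: lyylyylylyyly · ylylyylylyylyylylyyly gives term 8.

lyylyylylyylyylylyylylyylyylylyyly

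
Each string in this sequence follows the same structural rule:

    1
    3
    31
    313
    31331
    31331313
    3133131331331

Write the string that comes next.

313313133133131331313

Each term (from the third on) is the previous term followed by the one before it: term 3 = 3·1 = 31.
So term 8 is 3133131331331·31331313.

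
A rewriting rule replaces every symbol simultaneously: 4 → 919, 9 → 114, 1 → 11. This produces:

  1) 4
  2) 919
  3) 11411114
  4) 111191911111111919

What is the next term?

1111111111411114111111111111111111411114

Applying the rule to each of the 18 symbols of 111191911111111919 gives the pieces 11 11 11 11 114 11 114 11 11 11 11 11 11 11 11 114 11 114, which concatenate to the answer.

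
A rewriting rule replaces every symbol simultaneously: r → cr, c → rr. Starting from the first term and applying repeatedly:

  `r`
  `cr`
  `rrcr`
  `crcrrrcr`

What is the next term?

rrcrrrcrcrcrrrcr

Apply φ to crcrrrcr symbol by symbol: c→rr, r→cr, c→rr, r→cr, r→cr, r→cr, c→rr, r→cr; joined: rr cr rr cr cr cr rr cr.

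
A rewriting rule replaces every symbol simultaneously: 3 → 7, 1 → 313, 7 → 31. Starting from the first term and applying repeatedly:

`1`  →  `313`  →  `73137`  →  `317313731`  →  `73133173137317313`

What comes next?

Rewriting the 17 symbols of 73133173137317313 one by one yields 31 7 313 7 7 313 31 7 313 7 31 7 313 31 7 313 7; concatenated:

3173137731331731373173133173137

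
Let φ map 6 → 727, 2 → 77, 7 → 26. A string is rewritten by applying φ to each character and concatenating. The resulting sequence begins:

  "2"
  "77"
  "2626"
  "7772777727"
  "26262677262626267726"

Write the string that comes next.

Rewriting the 20 symbols of 26262677262626267726 one by one yields 77 727 77 727 77 727 26 26 77 727 77 727 77 727 77 727 26 26 77 727; concatenated:

777277772777727262677727777277772777727262677727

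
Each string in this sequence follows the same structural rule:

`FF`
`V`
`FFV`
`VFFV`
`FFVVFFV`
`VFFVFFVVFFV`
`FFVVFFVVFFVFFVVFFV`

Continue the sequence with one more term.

This is a Fibonacci-style word recurrence s(k) = s(k−2)·s(k−1): e.g. FF·V = FFV.
Continuing: VFFVFFVVFFV · FFVVFFVVFFVFFVVFFV gives term 8.

VFFVFFVVFFVFFVVFFVVFFVFFVVFFV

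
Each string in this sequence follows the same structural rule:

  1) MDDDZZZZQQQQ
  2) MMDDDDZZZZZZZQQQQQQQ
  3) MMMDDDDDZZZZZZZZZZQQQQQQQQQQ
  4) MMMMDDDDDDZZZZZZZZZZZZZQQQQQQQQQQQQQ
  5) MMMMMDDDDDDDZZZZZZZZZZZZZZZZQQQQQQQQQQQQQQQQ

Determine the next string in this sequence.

MMMMMMDDDDDDDDZZZZZZZZZZZZZZZZZZZQQQQQQQQQQQQQQQQQQQ

Each string has the form M^{n} D^{n+2} Z^{3n+1} Q^{3n+1} (n = 1, 2, …).
Setting n = 6 gives 6, 8, 19, 19 characters in each block.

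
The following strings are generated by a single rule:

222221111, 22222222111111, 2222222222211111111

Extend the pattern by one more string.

Each string has the form 2^{3n+2} 1^{2n+2} (n = 1, 2, …).
At n = 4 the blocks have lengths 14, 10.

222222222222221111111111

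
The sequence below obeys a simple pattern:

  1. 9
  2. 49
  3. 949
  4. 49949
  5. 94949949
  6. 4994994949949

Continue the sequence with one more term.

This is a Fibonacci-style word recurrence s(k) = s(k−2)·s(k−1): e.g. 9·49 = 949.
The next term joins 94949949 and 4994994949949.

949499494994994949949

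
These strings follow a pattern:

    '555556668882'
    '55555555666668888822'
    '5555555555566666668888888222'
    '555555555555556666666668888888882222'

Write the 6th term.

5555555555555555555566666666666668888888888888222222

Reading off run lengths: 5 runs 5, 8, 11, 14; 6 runs 3, 5, 7, 9; 8 runs 3, 5, 7, 9; 2 runs 1, 2, 3, 4 — each is linear in n (n = 1, 2, …).
Setting n = 6 gives 20, 13, 13, 6 characters in each block.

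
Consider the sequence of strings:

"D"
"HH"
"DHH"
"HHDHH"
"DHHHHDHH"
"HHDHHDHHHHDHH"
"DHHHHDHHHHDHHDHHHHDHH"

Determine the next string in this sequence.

HHDHHDHHHHDHHDHHHHDHHHHDHHDHHHHDHH

Each term (from the third on) is the two preceding terms concatenated in order: term 3 = D·HH = DHH.
Continuing: HHDHHDHHHHDHH · DHHHHDHHHHDHHDHHHHDHH gives term 8.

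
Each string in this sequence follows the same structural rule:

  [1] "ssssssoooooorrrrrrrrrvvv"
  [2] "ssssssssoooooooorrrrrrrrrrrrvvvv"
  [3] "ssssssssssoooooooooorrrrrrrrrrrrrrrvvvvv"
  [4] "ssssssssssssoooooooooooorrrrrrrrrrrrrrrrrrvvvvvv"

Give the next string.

Reading off run lengths: s runs 6, 8, 10, 12; o runs 6, 8, 10, 12; r runs 9, 12, 15, 18; v runs 3, 4, 5, 6 — each is linear in n, where the shown terms are n = 3, 4, 5, 6.
Setting n = 7 gives 14, 14, 21, 7 characters in each block.

ssssssssssssssoooooooooooooorrrrrrrrrrrrrrrrrrrrrvvvvvvv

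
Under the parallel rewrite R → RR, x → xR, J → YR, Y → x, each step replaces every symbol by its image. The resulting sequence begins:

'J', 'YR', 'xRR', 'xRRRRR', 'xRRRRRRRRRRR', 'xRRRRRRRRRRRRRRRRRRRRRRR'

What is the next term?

Rewriting the 24 symbols of xRRRRRRRRRRRRRRRRRRRRRRR one by one yields xR RR RR RR RR RR RR RR RR RR RR RR RR RR RR RR RR RR RR RR RR RR RR RR; concatenated:

xRRRRRRRRRRRRRRRRRRRRRRRRRRRRRRRRRRRRRRRRRRRRRRR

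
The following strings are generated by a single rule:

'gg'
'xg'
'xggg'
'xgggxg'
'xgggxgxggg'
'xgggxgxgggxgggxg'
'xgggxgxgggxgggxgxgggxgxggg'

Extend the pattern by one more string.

xgggxgxgggxgggxgxgggxgxgggxgggxgxgggxgggxg

From term 3 onward, concatenate the last term with the second-to-last: xg·gg = xggg, xggg·xg = xgggxg, …
The next term joins xgggxgxgggxgggxgxgggxgxggg and xgggxgxgggxgggxg.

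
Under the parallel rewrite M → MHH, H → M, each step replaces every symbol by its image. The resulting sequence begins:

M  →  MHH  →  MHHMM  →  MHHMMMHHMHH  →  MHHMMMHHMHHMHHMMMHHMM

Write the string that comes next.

MHHMMMHHMHHMHHMMMHHMMMHHMMMHHMHHMHHMMMHHMHH

Replace each of the 21 characters of MHHMMMHHMHHMHHMMMHHMM in place — MHH M M MHH MHH MHH M M MHH M M MHH M M MHH MHH MHH M M MHH MHH — and concatenate.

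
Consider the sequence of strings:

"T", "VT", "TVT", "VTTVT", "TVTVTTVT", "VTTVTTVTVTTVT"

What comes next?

TVTVTTVTVTTVTTVTVTTVT

From term 3 onward, concatenate the second-to-last term with the last: T·VT = TVT, VT·TVT = VTTVT, …
The next term joins TVTVTTVT and VTTVTTVTVTTVT.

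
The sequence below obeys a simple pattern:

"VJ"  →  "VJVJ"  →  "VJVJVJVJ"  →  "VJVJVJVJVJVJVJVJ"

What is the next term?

VJVJVJVJVJVJVJVJVJVJVJVJVJVJVJVJ

Each string is two copies of the previous one concatenated.
One more doubling of VJVJVJVJVJVJVJVJ gives the answer.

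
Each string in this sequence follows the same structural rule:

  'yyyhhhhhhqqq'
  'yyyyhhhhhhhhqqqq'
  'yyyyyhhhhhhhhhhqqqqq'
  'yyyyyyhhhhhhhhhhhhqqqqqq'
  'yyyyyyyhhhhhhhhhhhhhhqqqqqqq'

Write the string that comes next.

Term n consists of n y's, followed by 2n h's, followed by n q's, where the shown terms are n = 3, 4, 5, 6, 7.
Setting n = 8 gives 8, 16, 8 characters in each block.

yyyyyyyyhhhhhhhhhhhhhhhhqqqqqqqq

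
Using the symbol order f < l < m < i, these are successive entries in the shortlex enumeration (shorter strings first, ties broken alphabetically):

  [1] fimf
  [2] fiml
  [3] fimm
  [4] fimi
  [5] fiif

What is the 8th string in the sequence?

fiii

Continuing the enumeration 3 steps past fiif: fiif → fiil → fiim → (answer).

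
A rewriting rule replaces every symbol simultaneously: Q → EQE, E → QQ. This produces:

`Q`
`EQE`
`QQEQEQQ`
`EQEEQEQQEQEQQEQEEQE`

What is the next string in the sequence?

Rewriting the 19 symbols of EQEEQEQQEQEQQEQEEQE one by one yields QQ EQE QQ QQ EQE QQ EQE EQE QQ EQE QQ EQE EQE QQ EQE QQ QQ EQE QQ; concatenated:

QQEQEQQQQEQEQQEQEEQEQQEQEQQEQEEQEQQEQEQQQQEQEQQ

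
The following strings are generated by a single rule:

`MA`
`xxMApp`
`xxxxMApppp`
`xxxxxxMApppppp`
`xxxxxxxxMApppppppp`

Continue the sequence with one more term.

xxxxxxxxxxMApppppppppp

Every step adds xx to the front and pp to the end of the previous string.
So the next term is xx·xxxxxxxxMApppppppp·pp.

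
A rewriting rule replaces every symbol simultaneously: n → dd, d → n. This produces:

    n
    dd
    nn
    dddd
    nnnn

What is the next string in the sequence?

Apply φ to nnnn symbol by symbol: n→dd, n→dd, n→dd, n→dd; joined: dd dd dd dd.

dddddddd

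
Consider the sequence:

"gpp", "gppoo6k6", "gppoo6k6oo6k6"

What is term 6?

Every step adds oo6k6 to the end: s(k+1) = s(k)·oo6k6.
From gppoo6k6oo6k6, 3 further steps: gppoo6k6oo6k6 → gppoo6k6oo6k6oo6k6 → gppoo6k6oo6k6oo6k6oo6k6 → (answer).

gppoo6k6oo6k6oo6k6oo6k6oo6k6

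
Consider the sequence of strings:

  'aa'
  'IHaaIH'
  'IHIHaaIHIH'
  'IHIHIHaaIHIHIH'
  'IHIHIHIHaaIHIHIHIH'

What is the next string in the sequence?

Every step adds IH to the front and IH to the end of the previous string.
So the next term is IH·IHIHIHIHaaIHIHIHIH·IH.

IHIHIHIHIHaaIHIHIHIHIH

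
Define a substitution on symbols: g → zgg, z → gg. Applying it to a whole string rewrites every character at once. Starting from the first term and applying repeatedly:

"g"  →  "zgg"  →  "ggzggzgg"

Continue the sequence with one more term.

Expanding ggzggzgg: g→zgg, g→zgg, z→gg, g→zgg, g→zgg, z→gg, g→zgg, g→zgg. Concatenated: zgg zgg gg zgg zgg gg zgg zgg.

zggzggggzggzggggzggzgg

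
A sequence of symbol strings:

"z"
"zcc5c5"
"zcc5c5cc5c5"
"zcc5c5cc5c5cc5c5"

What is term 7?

Each term is the previous one with cc5c5 appended.
From zcc5c5cc5c5cc5c5, 3 further steps: zcc5c5cc5c5cc5c5 → zcc5c5cc5c5cc5c5cc5c5 → zcc5c5cc5c5cc5c5cc5c5cc5c5 → (answer).

zcc5c5cc5c5cc5c5cc5c5cc5c5cc5c5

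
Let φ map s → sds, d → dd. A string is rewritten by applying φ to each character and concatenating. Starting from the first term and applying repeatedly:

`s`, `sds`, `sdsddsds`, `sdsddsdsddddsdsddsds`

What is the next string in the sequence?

Applying the rule to each of the 20 symbols of sdsddsdsddddsdsddsds gives the pieces sds dd sds dd dd sds dd sds dd dd dd dd sds dd sds dd dd sds dd sds, which concatenate to the answer.

sdsddsdsddddsdsddsdsddddddddsdsddsdsddddsdsddsds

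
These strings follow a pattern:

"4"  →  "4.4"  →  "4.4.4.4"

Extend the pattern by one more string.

4.4.4.4.4.4.4.4

s(k+1) = s(k)·.·s(k) — each term doubles the last with '.' between the halves.
So the next term is two copies of 4.4.4.4 with '.' between the halves.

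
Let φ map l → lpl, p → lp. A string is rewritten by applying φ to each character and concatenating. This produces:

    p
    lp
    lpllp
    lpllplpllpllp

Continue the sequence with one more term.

Replace each of the 13 characters of lpllplpllpllp in place — lpl lp lpl lpl lp lpl lp lpl lpl lp lpl lpl lp — and concatenate.

lpllplpllpllplpllplpllpllplpllpllp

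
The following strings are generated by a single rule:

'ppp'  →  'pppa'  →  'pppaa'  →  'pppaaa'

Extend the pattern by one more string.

Every step adds a to the end: s(k+1) = s(k)·a.
One more step from pppaaa gives the answer.

pppaaaa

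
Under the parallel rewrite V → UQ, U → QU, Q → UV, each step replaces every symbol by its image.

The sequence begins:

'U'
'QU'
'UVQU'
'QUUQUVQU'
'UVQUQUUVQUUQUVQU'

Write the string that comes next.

QUUQUVQUUVQUQUUQUVQUQUUVQUUQUVQU

Applying the rule to each of the 16 symbols of UVQUQUUVQUUQUVQU gives the pieces QU UQ UV QU UV QU QU UQ UV QU QU UV QU UQ UV QU, which concatenate to the answer.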